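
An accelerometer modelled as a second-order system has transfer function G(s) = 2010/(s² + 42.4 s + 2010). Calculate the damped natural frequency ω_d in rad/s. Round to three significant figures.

Comparing the denominator to s² + 2ζω_n s + ω_n²: ω_n = √2010 = 44.8 rad/s, and 2ζω_n = 42.4 so ζ = 42.4/(2·44.8) = 0.473.
ω_d = 44.8·√(1 − 0.473²) = 39.5 rad/s.

ω_d ≈ 39.5 rad/s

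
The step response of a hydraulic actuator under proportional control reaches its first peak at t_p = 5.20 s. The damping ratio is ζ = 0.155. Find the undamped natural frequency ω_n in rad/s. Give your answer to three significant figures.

Peak time t_p = π/ω_d, so ω_d = π/t_p = π/5.20 = 0.604 rad/s.
ω_n = ω_d/√(1−ζ²) = 0.604/√0.976 = 0.612 rad/s.

ω_n ≈ 0.612 rad/s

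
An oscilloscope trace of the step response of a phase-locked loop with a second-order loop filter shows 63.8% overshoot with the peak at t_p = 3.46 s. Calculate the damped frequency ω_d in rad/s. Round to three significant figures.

t_p = π/ω_d, so ω_d = π/3.46 = 0.908 rad/s.

ω_d ≈ 0.908 rad/s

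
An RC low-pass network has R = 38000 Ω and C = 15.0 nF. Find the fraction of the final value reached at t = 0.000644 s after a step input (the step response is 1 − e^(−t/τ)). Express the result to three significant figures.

y/y_∞ ≈ 0.677

τ = RC = 38000 × 15.0 nF = 0.000570 s.
y(t)/y_∞ = 1 − e^(−t/τ) = 1 − e^(−0.000644/0.000570) = 1 − e^(−1.13) = 0.677.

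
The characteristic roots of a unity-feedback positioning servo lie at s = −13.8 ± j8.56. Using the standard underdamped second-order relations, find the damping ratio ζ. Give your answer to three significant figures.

With σ = 13.8, ω_d = 8.56: ω_n = √(σ²+ω_d²) = 16.2 rad/s, ζ = σ/ω_n = 0.850.

ζ ≈ 0.850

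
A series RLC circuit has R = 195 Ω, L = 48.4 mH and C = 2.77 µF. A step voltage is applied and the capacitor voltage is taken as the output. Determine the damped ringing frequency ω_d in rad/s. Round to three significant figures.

ω_d ≈ 1840 rad/s

For a series RLC circuit (capacitor voltage as output), ω_n = 1/√(LC) = 1/√(48.4 mH · 2.77 µF) = 2730 rad/s.
ζ = (R/2)·√(C/L) = (195/2)·√(2.77 µF/48.4 mH) = 0.738.
ω_d = ω_n√(1−ζ²) = 1840 rad/s.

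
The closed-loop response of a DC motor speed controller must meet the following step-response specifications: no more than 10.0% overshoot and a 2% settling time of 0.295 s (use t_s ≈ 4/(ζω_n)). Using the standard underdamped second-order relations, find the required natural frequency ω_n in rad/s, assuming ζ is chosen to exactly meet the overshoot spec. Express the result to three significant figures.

Inverting the overshoot relation: ζ = |ln 0.100|/√(π² + ln²0.100) = 0.591.
Then ω_n = 4/(ζ t_s) = 4/(0.591 × 0.295) = 22.9 rad/s.

ω_n ≈ 22.9 rad/s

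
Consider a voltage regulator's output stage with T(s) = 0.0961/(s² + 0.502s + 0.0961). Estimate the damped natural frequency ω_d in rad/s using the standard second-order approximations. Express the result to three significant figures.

ω_d ≈ 0.182 rad/s

Comparing the denominator to s² + 2ζω_n s + ω_n²: ω_n = √0.0961 = 0.310 rad/s, and 2ζω_n = 0.502 so ζ = 0.502/(2·0.310) = 0.810.
ω_d = ω_n√(1−ζ²) = 0.182 rad/s.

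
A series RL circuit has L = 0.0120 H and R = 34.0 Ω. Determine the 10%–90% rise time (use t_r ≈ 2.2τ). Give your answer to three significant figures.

t_r ≈ 0.000776 s

τ = L/R = 0.0120/34.0 = 0.000353 s.
t_r ≈ 2.2τ = 0.000776 s.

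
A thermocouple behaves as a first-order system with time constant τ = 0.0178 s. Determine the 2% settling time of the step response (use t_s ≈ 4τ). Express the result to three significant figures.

t_s ≈ 0.0712 s

t_s ≈ 4τ = 0.0712 s.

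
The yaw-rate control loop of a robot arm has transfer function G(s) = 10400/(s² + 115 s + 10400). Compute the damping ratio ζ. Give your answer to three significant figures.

ζ ≈ 0.564

Comparing the denominator to s² + 2ζω_n s + ω_n²: ω_n = √10400 = 102 rad/s, and 2ζω_n = 115 so ζ = 115/(2·102) = 0.564.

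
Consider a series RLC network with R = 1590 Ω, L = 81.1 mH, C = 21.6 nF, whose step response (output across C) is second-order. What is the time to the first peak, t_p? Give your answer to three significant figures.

For a series RLC circuit (capacitor voltage as output), ω_n = 1/√(LC) = 1/√(81.1 mH · 21.6 nF) = 23900 rad/s.
ζ = (R/2)·√(C/L) = (1590/2)·√(21.6 nF/81.1 mH) = 0.410.
ω_d = 23900·√(1 − 0.410²) = 21800 rad/s. t_p = π/ω_d = 0.000144 s.

t_p ≈ 0.000144 s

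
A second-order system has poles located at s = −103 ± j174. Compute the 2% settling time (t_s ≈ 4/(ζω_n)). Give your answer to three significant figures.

t_s ≈ 0.0388 s

For poles at −σ ± jω_d, ζω_n = σ = 103, so t_s ≈ 4/σ = 0.0388 s.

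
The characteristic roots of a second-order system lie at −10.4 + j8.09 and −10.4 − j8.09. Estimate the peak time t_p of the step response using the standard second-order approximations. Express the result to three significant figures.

t_p ≈ 0.388 s

t_p = π/ω_d with ω_d = 8.09 (the imaginary part), so t_p = 0.388 s.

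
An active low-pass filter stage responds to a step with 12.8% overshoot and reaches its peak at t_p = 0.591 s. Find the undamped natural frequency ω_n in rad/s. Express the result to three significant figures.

The overshoot fixes ζ = −ln(OS)/√(π²+ln²(OS)) = 0.548.
t_p = π/ω_d ⇒ ω_d = 5.32 rad/s; then ω_n = ω_d/√(1−ζ²) = 6.35 rad/s.

ω_n ≈ 6.35 rad/s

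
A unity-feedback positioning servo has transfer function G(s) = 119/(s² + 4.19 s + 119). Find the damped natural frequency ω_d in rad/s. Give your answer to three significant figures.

ω_d ≈ 10.7 rad/s

Comparing the denominator to s² + 2ζω_n s + ω_n²: ω_n = √119 = 10.9 rad/s, and 2ζω_n = 4.19 so ζ = 4.19/(2·10.9) = 0.192.
The damped frequency ω_d = ω_n√(1−ζ²) = 10.7 rad/s.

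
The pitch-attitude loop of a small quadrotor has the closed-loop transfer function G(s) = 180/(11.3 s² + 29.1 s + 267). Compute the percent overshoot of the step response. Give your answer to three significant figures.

Dividing through by 11.3: denominator becomes s² + 2.575 s + 23.63.
So ω_n = √23.63 = 4.86 rad/s and ζ = 2.575/(2·4.86) = 0.265.
%OS = 100·exp(−πζ/√(1−ζ²)) = 42.2%.

%OS ≈ 42.2%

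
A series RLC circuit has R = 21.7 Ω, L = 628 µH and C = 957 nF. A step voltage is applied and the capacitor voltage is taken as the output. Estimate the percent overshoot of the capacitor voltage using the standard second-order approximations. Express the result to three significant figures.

For a series RLC circuit (capacitor voltage as output), ω_n = 1/√(LC) = 1/√(628 µH · 957 nF) = 40800 rad/s.
ζ = (R/2)·√(C/L) = (21.7/2)·√(957 nF/628 µH) = 0.424.
%OS = 100 e^{−πζ/√(1−ζ²)} with ζ = 0.424 gives 23.0%.

%OS ≈ 23.0%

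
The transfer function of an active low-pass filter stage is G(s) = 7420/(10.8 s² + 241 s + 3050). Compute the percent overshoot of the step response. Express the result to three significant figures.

Dividing through by 10.8: denominator becomes s² + 22.31 s + 282.4.
So ω_n = √282.4 = 16.8 rad/s and ζ = 22.31/(2·16.8) = 0.664.
%OS = 100·exp(−πζ/√(1−ζ²)) = 6.15%.

%OS ≈ 6.15%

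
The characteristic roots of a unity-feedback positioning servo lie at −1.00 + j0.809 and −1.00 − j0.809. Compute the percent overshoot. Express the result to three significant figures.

With σ = 1.00, ω_d = 0.809: ω_n = √(σ²+ω_d²) = 1.29 rad/s, ζ = σ/ω_n = 0.777.
Overshoot: exp(−π·0.777/√(1−0.777²)) = 0.0206, i.e. 2.06%.

%OS ≈ 2.06%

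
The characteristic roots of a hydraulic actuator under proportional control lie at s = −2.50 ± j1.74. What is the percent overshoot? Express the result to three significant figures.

%OS ≈ 1.10%

|pole| = ω_n = √(2.50² + 1.74²) = 3.05 rad/s; ζ = cos θ = σ/ω_n = 0.821.
Overshoot: exp(−π·0.821/√(1−0.821²)) = 0.0110, i.e. 1.10%.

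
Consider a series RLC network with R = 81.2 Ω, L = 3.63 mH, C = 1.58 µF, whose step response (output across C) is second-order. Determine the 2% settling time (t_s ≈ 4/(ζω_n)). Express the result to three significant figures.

For a series RLC circuit (capacitor voltage as output), ω_n = 1/√(LC) = 1/√(3.63 mH · 1.58 µF) = 13200 rad/s.
ζ = (R/2)·√(C/L) = (81.2/2)·√(1.58 µF/3.63 mH) = 0.847.
t_s ≈ 4/(ζω_n) = 0.000358 s.

t_s ≈ 0.000358 s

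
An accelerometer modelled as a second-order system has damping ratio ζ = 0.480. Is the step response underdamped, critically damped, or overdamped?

underdamped

Since ζ = 0.480 < 1, the system is underdamped.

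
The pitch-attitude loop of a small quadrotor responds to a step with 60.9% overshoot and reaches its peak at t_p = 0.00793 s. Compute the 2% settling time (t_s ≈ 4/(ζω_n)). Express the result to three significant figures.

t_s ≈ 0.0640 s

The overshoot fixes ζ = −ln(OS)/√(π²+ln²(OS)) = 0.156.
t_p = π/ω_d ⇒ ω_d = 396 rad/s; then ω_n = ω_d/√(1−ζ²) = 401 rad/s.
t_s ≈ 4/(ζω_n) = 4/(0.156·401) = 0.0640 s.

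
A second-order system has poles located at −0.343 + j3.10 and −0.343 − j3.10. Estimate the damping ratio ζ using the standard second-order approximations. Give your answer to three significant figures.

ζ ≈ 0.110

With σ = 0.343, ω_d = 3.10: ω_n = √(σ²+ω_d²) = 3.12 rad/s, ζ = σ/ω_n = 0.110.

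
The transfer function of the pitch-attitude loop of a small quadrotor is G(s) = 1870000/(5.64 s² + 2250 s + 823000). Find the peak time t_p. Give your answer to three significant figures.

t_p ≈ 0.00964 s

Dividing through by 5.64: denominator becomes s² + 398.9 s + 145900.
So ω_n = √145900 = 382 rad/s and ζ = 398.9/(2·382) = 0.522.
ω_d = ω_n√(1−ζ²) = 326 rad/s. t_p = π/ω_d = 0.00964 s.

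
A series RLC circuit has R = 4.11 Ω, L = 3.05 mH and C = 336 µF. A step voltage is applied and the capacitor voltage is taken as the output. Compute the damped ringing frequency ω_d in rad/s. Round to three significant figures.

ω_d ≈ 722 rad/s

For a series RLC circuit (capacitor voltage as output), ω_n = 1/√(LC) = 1/√(3.05 mH · 336 µF) = 988 rad/s.
ζ = (R/2)·√(C/L) = (4.11/2)·√(336 µF/3.05 mH) = 0.682.
ω_d = ω_n√(1−ζ²) = 722 rad/s.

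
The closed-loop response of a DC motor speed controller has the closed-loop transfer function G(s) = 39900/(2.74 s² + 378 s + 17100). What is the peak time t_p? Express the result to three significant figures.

t_p ≈ 0.0816 s

Dividing through by 2.74: denominator becomes s² + 138.0 s + 6241.
So ω_n = √6241 = 79.0 rad/s and ζ = 138.0/(2·79.0) = 0.873.
ω_d = ω_n√(1−ζ²) = 38.5 rad/s. t_p = π/ω_d = 0.0816 s.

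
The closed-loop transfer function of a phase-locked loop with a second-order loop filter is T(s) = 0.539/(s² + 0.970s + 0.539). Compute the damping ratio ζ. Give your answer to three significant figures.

ζ ≈ 0.661

ω_n = √0.539 = 0.734 rad/s; ζ = 0.970/(2·0.734) = 0.661.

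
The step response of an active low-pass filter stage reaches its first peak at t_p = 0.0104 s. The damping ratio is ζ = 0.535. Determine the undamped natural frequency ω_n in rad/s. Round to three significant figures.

Peak time t_p = π/ω_d, so ω_d = π/t_p = π/0.0104 = 302 rad/s.
ω_n = ω_d/√(1−ζ²) = 302/√0.714 = 358 rad/s.

ω_n ≈ 358 rad/s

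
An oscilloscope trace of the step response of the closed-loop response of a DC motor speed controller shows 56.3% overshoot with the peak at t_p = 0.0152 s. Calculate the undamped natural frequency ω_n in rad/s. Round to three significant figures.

ζ from %OS: ζ = |ln 0.563|/√(π²+ln²0.563) = 0.180.
t_p = π/ω_d ⇒ ω_d = 207 rad/s; then ω_n = ω_d/√(1−ζ²) = 210 rad/s.

ω_n ≈ 210 rad/s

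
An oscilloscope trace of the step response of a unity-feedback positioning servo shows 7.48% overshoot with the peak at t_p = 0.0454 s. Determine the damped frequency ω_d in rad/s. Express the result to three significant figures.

t_p = π/ω_d, so ω_d = π/0.0454 = 69.2 rad/s.

ω_d ≈ 69.2 rad/s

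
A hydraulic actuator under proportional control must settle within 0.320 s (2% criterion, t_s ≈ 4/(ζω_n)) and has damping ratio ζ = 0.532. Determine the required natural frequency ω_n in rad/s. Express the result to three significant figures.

Rearranging t_s ≈ 4/(ζω_n) gives ω_n = 4/(ζ·t_s) = 4/(0.532 × 0.320) = 23.5 rad/s.

ω_n ≈ 23.5 rad/s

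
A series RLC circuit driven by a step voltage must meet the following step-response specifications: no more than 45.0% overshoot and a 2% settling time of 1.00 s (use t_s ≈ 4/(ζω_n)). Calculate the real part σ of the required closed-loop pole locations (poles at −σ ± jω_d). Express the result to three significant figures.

The settling-time spec alone fixes σ = ζω_n = 4/t_s = 4/1.00 = 4.00.
(Overshoot then fixes ζ = 0.246 and hence ω_d = σ·√(1−ζ²)/ζ = 15.7 rad/s.)

σ ≈ 4.00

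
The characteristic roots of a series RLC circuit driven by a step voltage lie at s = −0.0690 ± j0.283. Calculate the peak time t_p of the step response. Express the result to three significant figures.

t_p ≈ 11.1 s

t_p = π/ω_d with ω_d = 0.283 (the imaginary part), so t_p = 11.1 s.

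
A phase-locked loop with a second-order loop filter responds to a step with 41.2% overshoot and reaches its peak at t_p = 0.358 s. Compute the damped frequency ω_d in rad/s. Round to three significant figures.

ω_d ≈ 8.78 rad/s

t_p = π/ω_d, so ω_d = π/0.358 = 8.78 rad/s.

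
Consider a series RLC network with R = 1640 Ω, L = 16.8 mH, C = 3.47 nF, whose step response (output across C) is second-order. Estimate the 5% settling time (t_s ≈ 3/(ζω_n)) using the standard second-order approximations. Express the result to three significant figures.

t_s ≈ 0.0000615 s

For a series RLC circuit (capacitor voltage as output), ω_n = 1/√(LC) = 1/√(16.8 mH · 3.47 nF) = 131000 rad/s.
ζ = (R/2)·√(C/L) = (1640/2)·√(3.47 nF/16.8 mH) = 0.373.
t_s ≈ 3/(ζω_n) = 0.0000615 s.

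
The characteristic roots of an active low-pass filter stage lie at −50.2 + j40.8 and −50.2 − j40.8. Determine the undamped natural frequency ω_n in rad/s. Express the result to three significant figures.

ω_n ≈ 64.7 rad/s

With σ = 50.2, ω_d = 40.8: ω_n = √(σ²+ω_d²) = 64.7 rad/s, ζ = σ/ω_n = 0.776.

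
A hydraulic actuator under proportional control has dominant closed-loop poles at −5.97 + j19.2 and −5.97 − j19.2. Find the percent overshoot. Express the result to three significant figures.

%OS ≈ 37.6%

The poles are at −σ ± jω_d with σ = 5.97 and ω_d = 19.2, so ω_n = √(σ²+ω_d²) = 20.1 rad/s and ζ = σ/ω_n = 0.297.
%OS = 100 e^{−πζ/√(1−ζ²)} with ζ = 0.297 gives 37.6%.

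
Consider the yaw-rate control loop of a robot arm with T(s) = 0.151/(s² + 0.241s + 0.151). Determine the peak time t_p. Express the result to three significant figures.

Matching coefficients with s² + 2ζω_n s + ω_n² gives ω_n² = 0.151 ⇒ ω_n = 0.389 rad/s, and ζ = 0.241/(2ω_n) = 0.310.
The damped frequency ω_d = ω_n√(1−ζ²) = 0.369 rad/s. Then t_p = π/ω_d = 8.50 s.

t_p ≈ 8.50 s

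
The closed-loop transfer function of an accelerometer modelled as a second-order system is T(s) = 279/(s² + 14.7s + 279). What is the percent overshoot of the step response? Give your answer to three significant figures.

%OS ≈ 21.4%

ω_n = √279 = 16.7 rad/s; ζ = 14.7/(2·16.7) = 0.440.
Overshoot: exp(−π·0.440/√(1−0.440²)) = 0.214, i.e. 21.4%.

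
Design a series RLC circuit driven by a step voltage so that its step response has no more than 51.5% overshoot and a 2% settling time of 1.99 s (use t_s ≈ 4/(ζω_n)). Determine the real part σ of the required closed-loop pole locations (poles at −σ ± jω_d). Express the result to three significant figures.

σ ≈ 2.01

The settling-time spec alone fixes σ = ζω_n = 4/t_s = 4/1.99 = 2.01.
(Overshoot then fixes ζ = 0.207 and hence ω_d = σ·√(1−ζ²)/ζ = 9.52 rad/s.)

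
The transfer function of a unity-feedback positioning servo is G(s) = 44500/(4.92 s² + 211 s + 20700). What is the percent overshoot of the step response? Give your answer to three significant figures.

Dividing through by 4.92: denominator becomes s² + 42.89 s + 4207.
So ω_n = √4207 = 64.9 rad/s and ζ = 42.89/(2·64.9) = 0.331.
%OS = 100 e^{−πζ/√(1−ζ²)} with ζ = 0.331 gives 33.3%.

%OS ≈ 33.3%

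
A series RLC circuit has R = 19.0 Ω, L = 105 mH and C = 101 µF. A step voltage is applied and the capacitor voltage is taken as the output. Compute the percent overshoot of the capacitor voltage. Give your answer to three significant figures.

%OS ≈ 38.0%

For a series RLC circuit (capacitor voltage as output), ω_n = 1/√(LC) = 1/√(105 mH · 101 µF) = 307 rad/s.
ζ = (R/2)·√(C/L) = (19.0/2)·√(101 µF/105 mH) = 0.295.
Overshoot: exp(−π·0.295/√(1−0.295²)) = 0.380, i.e. 38.0%.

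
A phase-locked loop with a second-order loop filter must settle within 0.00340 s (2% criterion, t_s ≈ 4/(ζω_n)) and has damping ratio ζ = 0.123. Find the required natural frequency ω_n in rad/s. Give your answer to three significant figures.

Rearranging t_s ≈ 4/(ζω_n) gives ω_n = 4/(ζ·t_s) = 4/(0.123 × 0.00340) = 9560 rad/s.

ω_n ≈ 9560 rad/s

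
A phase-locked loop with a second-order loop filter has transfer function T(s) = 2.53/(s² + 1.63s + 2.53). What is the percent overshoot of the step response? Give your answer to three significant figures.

Matching coefficients with s² + 2ζω_n s + ω_n² gives ω_n² = 2.53 ⇒ ω_n = 1.59 rad/s, and ζ = 1.63/(2ω_n) = 0.512.
Overshoot: exp(−π·0.512/√(1−0.512²)) = 0.153, i.e. 15.3%.

%OS ≈ 15.3%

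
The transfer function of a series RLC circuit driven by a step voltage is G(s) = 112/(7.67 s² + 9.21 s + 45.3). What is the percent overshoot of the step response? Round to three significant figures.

%OS ≈ 44.9%

Dividing through by 7.67: denominator becomes s² + 1.201 s + 5.906.
So ω_n = √5.906 = 2.43 rad/s and ζ = 1.201/(2·2.43) = 0.247.
Overshoot: exp(−π·0.247/√(1−0.247²)) = 0.449, i.e. 44.9%.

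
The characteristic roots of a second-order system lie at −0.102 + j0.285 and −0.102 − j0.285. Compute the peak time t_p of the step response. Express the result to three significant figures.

t_p ≈ 11.0 s

t_p = π/ω_d with ω_d = 0.285 (the imaginary part), so t_p = 11.0 s.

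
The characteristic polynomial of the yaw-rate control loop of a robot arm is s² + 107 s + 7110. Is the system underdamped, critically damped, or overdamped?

a² − 4b = 107² − 4·7110 < 0 (complex roots); the system is underdamped.

underdamped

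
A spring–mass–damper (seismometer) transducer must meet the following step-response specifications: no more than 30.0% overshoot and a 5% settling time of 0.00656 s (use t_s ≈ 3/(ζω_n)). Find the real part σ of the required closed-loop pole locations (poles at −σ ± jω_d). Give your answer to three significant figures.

The settling-time spec alone fixes σ = ζω_n = 3/t_s = 3/0.00656 = 457.
(Overshoot then fixes ζ = 0.358 and hence ω_d = σ·√(1−ζ²)/ζ = 1190 rad/s.)

σ ≈ 457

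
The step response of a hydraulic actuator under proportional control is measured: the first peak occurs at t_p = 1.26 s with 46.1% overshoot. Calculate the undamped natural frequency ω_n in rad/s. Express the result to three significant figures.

ζ from %OS: ζ = |ln 0.461|/√(π²+ln²0.461) = 0.239.
t_p = π/ω_d ⇒ ω_d = 2.49 rad/s; then ω_n = ω_d/√(1−ζ²) = 2.57 rad/s.

ω_n ≈ 2.57 rad/s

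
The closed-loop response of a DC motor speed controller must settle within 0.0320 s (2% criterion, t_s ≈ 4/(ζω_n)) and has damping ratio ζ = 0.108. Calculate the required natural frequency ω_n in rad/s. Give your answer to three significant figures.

Rearranging t_s ≈ 4/(ζω_n) gives ω_n = 4/(ζ·t_s) = 4/(0.108 × 0.0320) = 1160 rad/s.

ω_n ≈ 1160 rad/s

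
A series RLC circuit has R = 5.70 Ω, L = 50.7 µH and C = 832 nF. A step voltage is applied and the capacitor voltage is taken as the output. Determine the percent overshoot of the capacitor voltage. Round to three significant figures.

For a series RLC circuit (capacitor voltage as output), ω_n = 1/√(LC) = 1/√(50.7 µH · 832 nF) = 154000 rad/s.
ζ = (R/2)·√(C/L) = (5.70/2)·√(832 nF/50.7 µH) = 0.365.
%OS = 100·exp(−πζ/√(1−ζ²)) = 29.2%.

%OS ≈ 29.2%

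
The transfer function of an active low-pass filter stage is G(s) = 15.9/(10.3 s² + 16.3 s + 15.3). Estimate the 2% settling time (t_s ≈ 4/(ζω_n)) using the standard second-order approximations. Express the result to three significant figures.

t_s ≈ 5.06 s

Dividing through by 10.3: denominator becomes s² + 1.583 s + 1.485.
So ω_n = √1.485 = 1.22 rad/s and ζ = 1.583/(2·1.22) = 0.649.
t_s ≈ 4/(ζω_n) = 5.06 s.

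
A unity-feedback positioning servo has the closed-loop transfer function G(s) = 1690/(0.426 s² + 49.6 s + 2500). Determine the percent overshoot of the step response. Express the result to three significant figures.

Dividing through by 0.426: denominator becomes s² + 116.4 s + 5869.
So ω_n = √5869 = 76.6 rad/s and ζ = 116.4/(2·76.6) = 0.760.
Overshoot: exp(−π·0.760/√(1−0.760²)) = 0.0254, i.e. 2.54%.

%OS ≈ 2.54%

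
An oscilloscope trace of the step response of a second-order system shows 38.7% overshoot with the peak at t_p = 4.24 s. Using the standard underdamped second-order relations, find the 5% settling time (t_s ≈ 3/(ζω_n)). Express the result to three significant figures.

t_s ≈ 13.4 s

ζ from %OS: ζ = |ln 0.387|/√(π²+ln²0.387) = 0.289.
From t_p = π/ω_d, ω_d = π/4.24 = 0.741 rad/s, so ω_n = ω_d/√(1−ζ²) = 0.774 rad/s.
t_s ≈ 3/(ζω_n) = 3/(0.289·0.774) = 13.4 s.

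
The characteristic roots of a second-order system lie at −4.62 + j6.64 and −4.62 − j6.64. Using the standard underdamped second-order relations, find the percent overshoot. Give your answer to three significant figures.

%OS ≈ 11.2%

The poles are at −σ ± jω_d with σ = 4.62 and ω_d = 6.64, so ω_n = √(σ²+ω_d²) = 8.09 rad/s and ζ = σ/ω_n = 0.571.
%OS = 100·exp(−πζ/√(1−ζ²)) = 11.2%.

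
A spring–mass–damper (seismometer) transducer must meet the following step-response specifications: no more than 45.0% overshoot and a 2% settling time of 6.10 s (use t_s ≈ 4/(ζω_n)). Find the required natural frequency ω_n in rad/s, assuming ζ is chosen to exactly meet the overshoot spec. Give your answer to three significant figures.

From %OS = 100·exp(−πζ/√(1−ζ²)), invert to get ζ = −ln(OS)/√(π² + ln²(OS)) with OS = 0.450.
−ln 0.450 = 0.7985, so ζ = 0.7985/√(π² + 0.6376) = 0.246.
From t_s ≈ 4/(ζω_n): ω_n = 4/(ζ·t_s) = 4/(0.246·6.10) = 2.66 rad/s.

ω_n ≈ 2.66 rad/s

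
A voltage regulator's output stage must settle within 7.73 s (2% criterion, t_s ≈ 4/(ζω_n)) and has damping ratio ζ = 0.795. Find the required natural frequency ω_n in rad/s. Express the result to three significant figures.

Rearranging t_s ≈ 4/(ζω_n) gives ω_n = 4/(ζ·t_s) = 4/(0.795 × 7.73) = 0.651 rad/s.

ω_n ≈ 0.651 rad/s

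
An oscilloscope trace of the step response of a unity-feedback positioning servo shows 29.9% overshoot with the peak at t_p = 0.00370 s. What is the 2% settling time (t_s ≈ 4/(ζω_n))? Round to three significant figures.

t_s ≈ 0.0123 s

ζ from %OS: ζ = |ln 0.299|/√(π²+ln²0.299) = 0.359.
t_p = π/ω_d ⇒ ω_d = 849 rad/s; then ω_n = ω_d/√(1−ζ²) = 910 rad/s.
t_s ≈ 4/(ζω_n) = 4/(0.359·910) = 0.0123 s.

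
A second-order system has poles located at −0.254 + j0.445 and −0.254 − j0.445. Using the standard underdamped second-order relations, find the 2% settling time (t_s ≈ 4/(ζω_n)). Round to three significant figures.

t_s ≈ 15.7 s

For poles at −σ ± jω_d, ζω_n = σ = 0.254, so t_s ≈ 4/σ = 15.7 s.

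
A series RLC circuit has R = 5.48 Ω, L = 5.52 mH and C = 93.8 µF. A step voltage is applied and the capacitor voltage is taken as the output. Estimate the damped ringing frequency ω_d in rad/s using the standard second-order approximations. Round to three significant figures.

For a series RLC circuit (capacitor voltage as output), ω_n = 1/√(LC) = 1/√(5.52 mH · 93.8 µF) = 1390 rad/s.
ζ = (R/2)·√(C/L) = (5.48/2)·√(93.8 µF/5.52 mH) = 0.357.
The damped frequency ω_d = ω_n√(1−ζ²) = 1300 rad/s.

ω_d ≈ 1300 rad/s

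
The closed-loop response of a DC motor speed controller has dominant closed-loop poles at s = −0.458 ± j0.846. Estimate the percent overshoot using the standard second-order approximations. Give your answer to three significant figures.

|pole| = ω_n = √(0.458² + 0.846²) = 0.962 rad/s; ζ = cos θ = σ/ω_n = 0.476.
%OS = 100·exp(−πζ/√(1−ζ²)) = 18.3%.

%OS ≈ 18.3%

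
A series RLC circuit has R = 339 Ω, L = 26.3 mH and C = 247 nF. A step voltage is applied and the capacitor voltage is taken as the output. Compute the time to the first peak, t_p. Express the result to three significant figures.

For a series RLC circuit (capacitor voltage as output), ω_n = 1/√(LC) = 1/√(26.3 mH · 247 nF) = 12400 rad/s.
ζ = (R/2)·√(C/L) = (339/2)·√(247 nF/26.3 mH) = 0.519.
ω_d = 12400·√(1 − 0.519²) = 10600 rad/s. t_p = π/ω_d = 0.000296 s.

t_p ≈ 0.000296 s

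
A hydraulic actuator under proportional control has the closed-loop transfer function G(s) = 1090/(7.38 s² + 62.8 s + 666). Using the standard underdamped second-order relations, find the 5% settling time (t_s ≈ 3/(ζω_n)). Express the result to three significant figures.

t_s ≈ 0.705 s

Dividing through by 7.38: denominator becomes s² + 8.509 s + 90.24.
So ω_n = √90.24 = 9.50 rad/s and ζ = 8.509/(2·9.50) = 0.448.
t_s ≈ 3/(ζω_n) = 0.705 s.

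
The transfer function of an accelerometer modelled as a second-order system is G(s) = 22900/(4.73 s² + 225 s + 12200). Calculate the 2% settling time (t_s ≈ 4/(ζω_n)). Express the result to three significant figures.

t_s ≈ 0.168 s

Dividing through by 4.73: denominator becomes s² + 47.57 s + 2579.
So ω_n = √2579 = 50.8 rad/s and ζ = 47.57/(2·50.8) = 0.468.
t_s ≈ 4/(ζω_n) = 0.168 s.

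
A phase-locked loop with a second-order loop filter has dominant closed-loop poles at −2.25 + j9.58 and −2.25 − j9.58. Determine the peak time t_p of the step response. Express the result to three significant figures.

t_p ≈ 0.328 s

t_p = π/ω_d with ω_d = 9.58 (the imaginary part), so t_p = 0.328 s.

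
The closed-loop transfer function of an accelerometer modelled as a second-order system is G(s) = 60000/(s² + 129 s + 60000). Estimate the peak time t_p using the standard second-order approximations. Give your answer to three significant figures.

Comparing the denominator to s² + 2ζω_n s + ω_n²: ω_n = √60000 = 245 rad/s, and 2ζω_n = 129 so ζ = 129/(2·245) = 0.263.
The damped frequency ω_d = ω_n√(1−ζ²) = 236 rad/s. Then t_p = π/ω_d = 0.0133 s.

t_p ≈ 0.0133 s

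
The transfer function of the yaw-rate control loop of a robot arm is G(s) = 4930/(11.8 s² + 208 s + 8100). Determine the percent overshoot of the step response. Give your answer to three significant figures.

%OS ≈ 32.6%

Dividing through by 11.8: denominator becomes s² + 17.63 s + 686.4.
So ω_n = √686.4 = 26.2 rad/s and ζ = 17.63/(2·26.2) = 0.336.
Overshoot: exp(−π·0.336/√(1−0.336²)) = 0.326, i.e. 32.6%.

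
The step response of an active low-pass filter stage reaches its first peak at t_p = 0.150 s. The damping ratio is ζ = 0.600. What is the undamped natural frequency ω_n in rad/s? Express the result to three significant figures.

ω_n ≈ 26.2 rad/s

Peak time t_p = π/ω_d, so ω_d = π/t_p = π/0.150 = 20.9 rad/s.
ω_n = ω_d/√(1−ζ²) = 20.9/√0.640 = 26.2 rad/s.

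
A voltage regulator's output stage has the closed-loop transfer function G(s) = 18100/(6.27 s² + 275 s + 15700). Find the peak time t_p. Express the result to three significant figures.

Dividing through by 6.27: denominator becomes s² + 43.86 s + 2504.
So ω_n = √2504 = 50.0 rad/s and ζ = 43.86/(2·50.0) = 0.438.
ω_d = 50.0·√(1 − 0.438²) = 45.0 rad/s. t_p = π/ω_d = 0.0698 s.

t_p ≈ 0.0698 s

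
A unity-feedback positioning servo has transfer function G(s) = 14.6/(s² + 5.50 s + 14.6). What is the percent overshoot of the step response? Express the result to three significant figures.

%OS ≈ 3.85%

Matching coefficients with s² + 2ζω_n s + ω_n² gives ω_n² = 14.6 ⇒ ω_n = 3.82 rad/s, and ζ = 5.50/(2ω_n) = 0.720.
%OS = 100·exp(−πζ/√(1−ζ²)) = 3.85%.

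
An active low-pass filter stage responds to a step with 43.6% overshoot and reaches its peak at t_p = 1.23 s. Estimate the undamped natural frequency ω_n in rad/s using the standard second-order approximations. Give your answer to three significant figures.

ω_n ≈ 2.64 rad/s

The overshoot fixes ζ = −ln(OS)/√(π²+ln²(OS)) = 0.255.
t_p = π/ω_d ⇒ ω_d = 2.55 rad/s; then ω_n = ω_d/√(1−ζ²) = 2.64 rad/s.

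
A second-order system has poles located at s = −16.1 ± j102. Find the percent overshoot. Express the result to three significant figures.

%OS ≈ 60.9%

|pole| = ω_n = √(16.1² + 102²) = 103 rad/s; ζ = cos θ = σ/ω_n = 0.156.
%OS = 100 e^{−πζ/√(1−ζ²)} with ζ = 0.156 gives 60.9%.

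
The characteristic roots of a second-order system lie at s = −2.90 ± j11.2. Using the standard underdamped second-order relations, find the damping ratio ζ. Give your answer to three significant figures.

|pole| = ω_n = √(2.90² + 11.2²) = 11.6 rad/s; ζ = cos θ = σ/ω_n = 0.251.

ζ ≈ 0.251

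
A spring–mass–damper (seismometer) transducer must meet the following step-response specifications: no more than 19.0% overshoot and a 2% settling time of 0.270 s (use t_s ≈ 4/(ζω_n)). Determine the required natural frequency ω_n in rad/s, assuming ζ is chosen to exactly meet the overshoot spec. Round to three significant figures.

From %OS = 100·exp(−πζ/√(1−ζ²)), invert to get ζ = −ln(OS)/√(π² + ln²(OS)) with OS = 0.190.
−ln 0.190 = 1.661, so ζ = 1.661/√(π² + 2.758) = 0.467.
Then ω_n = 4/(ζ t_s) = 4/(0.467 × 0.270) = 31.7 rad/s.

ω_n ≈ 31.7 rad/s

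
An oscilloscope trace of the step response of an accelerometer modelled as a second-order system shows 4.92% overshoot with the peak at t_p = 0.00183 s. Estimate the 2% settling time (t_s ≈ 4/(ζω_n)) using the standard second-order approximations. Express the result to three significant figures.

The overshoot fixes ζ = −ln(OS)/√(π²+ln²(OS)) = 0.692.
t_p = π/ω_d ⇒ ω_d = 1720 rad/s; then ω_n = ω_d/√(1−ζ²) = 2380 rad/s.
t_s ≈ 4/(ζω_n) = 4/(0.692·2380) = 0.00243 s.

t_s ≈ 0.00243 s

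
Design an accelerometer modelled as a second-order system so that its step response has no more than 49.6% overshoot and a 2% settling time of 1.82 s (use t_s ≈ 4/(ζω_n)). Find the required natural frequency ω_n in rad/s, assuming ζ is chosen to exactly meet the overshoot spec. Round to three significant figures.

From %OS = 100·exp(−πζ/√(1−ζ²)), invert to get ζ = −ln(OS)/√(π² + ln²(OS)) with OS = 0.496.
−ln 0.496 = 0.7012, so ζ = 0.7012/√(π² + 0.4917) = 0.218.
From t_s ≈ 4/(ζω_n): ω_n = 4/(ζ·t_s) = 4/(0.218·1.82) = 10.1 rad/s.

ω_n ≈ 10.1 rad/s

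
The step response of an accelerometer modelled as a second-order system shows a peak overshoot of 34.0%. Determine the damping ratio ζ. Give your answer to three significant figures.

ζ ≈ 0.325

From %OS = 100·exp(−πζ/√(1−ζ²)), invert to get ζ = −ln(OS)/√(π² + ln²(OS)) with OS = 0.340.
−ln 0.340 = 1.079, so ζ = 1.079/√(π² + 1.164) = 0.325.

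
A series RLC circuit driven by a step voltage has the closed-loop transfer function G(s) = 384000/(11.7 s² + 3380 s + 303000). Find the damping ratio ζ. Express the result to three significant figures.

Dividing through by 11.7: denominator becomes s² + 288.9 s + 25900.
So ω_n = √25900 = 161 rad/s and ζ = 288.9/(2·161) = 0.898.

ζ ≈ 0.898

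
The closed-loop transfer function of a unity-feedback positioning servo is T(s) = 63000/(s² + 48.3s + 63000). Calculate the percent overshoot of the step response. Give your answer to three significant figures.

ω_n = √63000 = 251 rad/s; ζ = 48.3/(2·251) = 0.0962.
%OS = 100 e^{−πζ/√(1−ζ²)} with ζ = 0.0962 gives 73.8%.

%OS ≈ 73.8%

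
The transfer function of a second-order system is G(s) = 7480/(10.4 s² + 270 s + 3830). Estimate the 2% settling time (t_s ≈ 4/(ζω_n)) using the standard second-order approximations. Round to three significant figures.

t_s ≈ 0.308 s

Dividing through by 10.4: denominator becomes s² + 25.96 s + 368.3.
So ω_n = √368.3 = 19.2 rad/s and ζ = 25.96/(2·19.2) = 0.676.
t_s ≈ 4/(ζω_n) = 0.308 s.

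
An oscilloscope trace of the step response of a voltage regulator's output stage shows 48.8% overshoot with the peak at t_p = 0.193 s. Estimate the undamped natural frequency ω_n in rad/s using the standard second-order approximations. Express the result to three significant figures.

ω_n ≈ 16.7 rad/s

The overshoot fixes ζ = −ln(OS)/√(π²+ln²(OS)) = 0.223.
From t_p = π/ω_d, ω_d = π/0.193 = 16.3 rad/s, so ω_n = ω_d/√(1−ζ²) = 16.7 rad/s.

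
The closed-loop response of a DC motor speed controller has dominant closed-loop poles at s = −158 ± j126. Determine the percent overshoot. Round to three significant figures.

|pole| = ω_n = √(158² + 126²) = 202 rad/s; ζ = cos θ = σ/ω_n = 0.782.
%OS = 100 e^{−πζ/√(1−ζ²)} with ζ = 0.782 gives 1.95%.

%OS ≈ 1.95%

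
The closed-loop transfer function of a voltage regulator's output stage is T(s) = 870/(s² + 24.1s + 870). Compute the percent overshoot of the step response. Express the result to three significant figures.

Comparing the denominator to s² + 2ζω_n s + ω_n²: ω_n = √870 = 29.5 rad/s, and 2ζω_n = 24.1 so ζ = 24.1/(2·29.5) = 0.409.
Overshoot: exp(−π·0.409/√(1−0.409²)) = 0.245, i.e. 24.5%.

%OS ≈ 24.5%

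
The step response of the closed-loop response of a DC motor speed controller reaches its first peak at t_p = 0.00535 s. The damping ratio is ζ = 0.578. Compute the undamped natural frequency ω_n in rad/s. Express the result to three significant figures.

Peak time t_p = π/ω_d, so ω_d = π/t_p = π/0.00535 = 587 rad/s.
ω_n = ω_d/√(1−ζ²) = 587/√0.666 = 720 rad/s.

ω_n ≈ 720 rad/s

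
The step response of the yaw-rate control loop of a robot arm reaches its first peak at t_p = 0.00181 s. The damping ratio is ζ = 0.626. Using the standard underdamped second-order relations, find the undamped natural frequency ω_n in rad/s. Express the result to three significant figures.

ω_n ≈ 2230 rad/s

Peak time t_p = π/ω_d, so ω_d = π/t_p = π/0.00181 = 1740 rad/s.
ω_n = ω_d/√(1−ζ²) = 1740/√0.608 = 2230 rad/s.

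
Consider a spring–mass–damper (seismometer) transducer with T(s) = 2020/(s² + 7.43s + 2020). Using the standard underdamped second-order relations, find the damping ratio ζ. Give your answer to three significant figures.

ω_n = √2020 = 44.9 rad/s; ζ = 7.43/(2·44.9) = 0.0827.

ζ ≈ 0.0827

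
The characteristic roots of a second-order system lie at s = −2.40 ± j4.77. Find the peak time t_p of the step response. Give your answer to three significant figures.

t_p = π/ω_d with ω_d = 4.77 (the imaginary part), so t_p = 0.659 s.

t_p ≈ 0.659 s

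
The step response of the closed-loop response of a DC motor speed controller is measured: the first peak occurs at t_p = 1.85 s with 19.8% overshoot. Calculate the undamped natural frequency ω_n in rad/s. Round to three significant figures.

The overshoot fixes ζ = −ln(OS)/√(π²+ln²(OS)) = 0.458.
From t_p = π/ω_d, ω_d = π/1.85 = 1.70 rad/s, so ω_n = ω_d/√(1−ζ²) = 1.91 rad/s.

ω_n ≈ 1.91 rad/s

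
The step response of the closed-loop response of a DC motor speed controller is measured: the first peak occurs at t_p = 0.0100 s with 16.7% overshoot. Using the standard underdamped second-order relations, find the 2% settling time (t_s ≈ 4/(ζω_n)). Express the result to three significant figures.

t_s ≈ 0.0223 s

ζ from %OS: ζ = |ln 0.167|/√(π²+ln²0.167) = 0.495.
From t_p = π/ω_d, ω_d = π/0.0100 = 314 rad/s, so ω_n = ω_d/√(1−ζ²) = 362 rad/s.
t_s ≈ 4/(ζω_n) = 4/(0.495·362) = 0.0223 s.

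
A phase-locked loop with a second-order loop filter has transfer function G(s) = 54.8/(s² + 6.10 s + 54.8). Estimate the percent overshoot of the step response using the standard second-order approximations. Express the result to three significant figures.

Comparing the denominator to s² + 2ζω_n s + ω_n²: ω_n = √54.8 = 7.40 rad/s, and 2ζω_n = 6.10 so ζ = 6.10/(2·7.40) = 0.412.
%OS = 100·exp(−πζ/√(1−ζ²)) = 24.2%.

%OS ≈ 24.2%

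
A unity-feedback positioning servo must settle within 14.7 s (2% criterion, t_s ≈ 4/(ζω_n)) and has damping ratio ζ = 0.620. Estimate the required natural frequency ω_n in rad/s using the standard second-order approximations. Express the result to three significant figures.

ω_n ≈ 0.439 rad/s

Rearranging t_s ≈ 4/(ζω_n) gives ω_n = 4/(ζ·t_s) = 4/(0.620 × 14.7) = 0.439 rad/s.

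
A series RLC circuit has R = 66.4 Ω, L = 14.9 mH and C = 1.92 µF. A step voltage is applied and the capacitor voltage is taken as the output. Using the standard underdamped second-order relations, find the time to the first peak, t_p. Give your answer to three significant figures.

t_p ≈ 0.000574 s

For a series RLC circuit (capacitor voltage as output), ω_n = 1/√(LC) = 1/√(14.9 mH · 1.92 µF) = 5910 rad/s.
ζ = (R/2)·√(C/L) = (66.4/2)·√(1.92 µF/14.9 mH) = 0.377.
ω_d = 5910·√(1 − 0.377²) = 5480 rad/s. t_p = π/ω_d = 0.000574 s.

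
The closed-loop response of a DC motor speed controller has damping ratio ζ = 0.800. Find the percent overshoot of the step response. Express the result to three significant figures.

%OS ≈ 1.52%

For an underdamped second-order system, %OS = 100·exp(−πζ/√(1−ζ²)).
πζ/√(1−ζ²) = π·0.800/√(1−0.640) = 4.189, so %OS = 100·e^(−4.189) = 1.52%.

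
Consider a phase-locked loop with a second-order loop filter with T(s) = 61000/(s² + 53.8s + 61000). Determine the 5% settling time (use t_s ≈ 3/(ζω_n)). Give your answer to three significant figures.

t_s ≈ 0.112 s

Matching coefficients with s² + 2ζω_n s + ω_n² gives ω_n² = 61000 ⇒ ω_n = 247 rad/s, and ζ = 53.8/(2ω_n) = 0.109.
t_s ≈ 3/(ζω_n) = 3/(0.109·247) = 0.112 s.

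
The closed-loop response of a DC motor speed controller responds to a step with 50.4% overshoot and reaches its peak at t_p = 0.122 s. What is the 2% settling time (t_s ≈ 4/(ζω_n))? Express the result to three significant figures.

t_s ≈ 0.712 s

ζ from %OS: ζ = |ln 0.504|/√(π²+ln²0.504) = 0.213.
From t_p = π/ω_d, ω_d = π/0.122 = 25.8 rad/s, so ω_n = ω_d/√(1−ζ²) = 26.4 rad/s.
t_s ≈ 4/(ζω_n) = 4/(0.213·26.4) = 0.712 s.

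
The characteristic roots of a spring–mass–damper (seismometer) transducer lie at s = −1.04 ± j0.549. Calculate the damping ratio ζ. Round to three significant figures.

|pole| = ω_n = √(1.04² + 0.549²) = 1.18 rad/s; ζ = cos θ = σ/ω_n = 0.884.

ζ ≈ 0.884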